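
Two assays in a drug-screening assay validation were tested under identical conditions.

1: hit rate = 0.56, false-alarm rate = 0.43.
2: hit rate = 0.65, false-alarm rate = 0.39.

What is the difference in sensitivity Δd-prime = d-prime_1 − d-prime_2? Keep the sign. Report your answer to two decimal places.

Δd-prime = -0.34

1: z(0.56) = 0.151, z(0.43) = -0.176, d' = 0.327
2: z(0.65) = 0.385, z(0.39) = -0.279, d' = 0.664
Δd' = d'_1 − d'_2 = 0.327 − 0.664 = -0.337
2 has the higher sensitivity.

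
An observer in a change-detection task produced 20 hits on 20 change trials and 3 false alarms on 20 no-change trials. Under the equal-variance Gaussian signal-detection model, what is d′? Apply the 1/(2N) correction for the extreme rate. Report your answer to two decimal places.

The hit rate is 20/20 = 1, so apply the 1/(2N) correction: H → 1 − 1/(2·20) = 0.97500.
z(H) = z(0.97500) = 1.960
z(FA) = z(0.15000) = -1.036
d' = 1.960 − (-1.036) = 2.996

d′ = 3.00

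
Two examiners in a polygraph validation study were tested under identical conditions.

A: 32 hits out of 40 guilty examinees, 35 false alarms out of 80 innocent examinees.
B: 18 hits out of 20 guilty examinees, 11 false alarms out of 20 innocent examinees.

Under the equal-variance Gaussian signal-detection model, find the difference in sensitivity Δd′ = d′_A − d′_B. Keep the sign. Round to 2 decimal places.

A: z(0.8000) = 0.842, z(0.4375) = -0.157, d' = 0.999
B: z(0.9000) = 1.282, z(0.5500) = 0.126, d' = 1.156
Δd' = d'_A − d'_B = 0.999 − 1.156 = -0.157
B has the higher sensitivity.

Δd′ = -0.16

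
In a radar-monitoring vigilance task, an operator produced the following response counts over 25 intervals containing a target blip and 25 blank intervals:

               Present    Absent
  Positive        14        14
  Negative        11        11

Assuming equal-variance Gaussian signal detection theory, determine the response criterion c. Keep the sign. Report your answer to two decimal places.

H = 14/25 = 0.5600
FA = 14/25 = 0.5600
z(H) = z(0.5600) = 0.1510
z(FA) = z(0.5600) = 0.1510
c = −½·[z(H) + z(FA)] = −0.5 × (0.1510 + 0.1510) = -0.1510

c = -0.15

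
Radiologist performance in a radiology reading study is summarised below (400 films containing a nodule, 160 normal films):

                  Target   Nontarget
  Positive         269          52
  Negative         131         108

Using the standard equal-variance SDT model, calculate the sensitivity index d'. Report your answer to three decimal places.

d' = 0.901

H = 269/400 = 0.6725
FA = 52/160 = 0.3250
z(H) = z(0.6725) = 0.4468
z(FA) = z(0.3250) = -0.4538
d' = z(H) − z(FA) = 0.4468 − (-0.4538) = 0.9006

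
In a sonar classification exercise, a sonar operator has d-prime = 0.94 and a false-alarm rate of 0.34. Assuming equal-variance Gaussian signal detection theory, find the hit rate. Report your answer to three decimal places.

hit rate = 0.701

z(false-alarm rate) = z(0.34) = -0.4125
z(H) = z(FA) + d' = -0.4125 + 0.94 = 0.5275
hit rate = Φ(0.5275) = 0.7011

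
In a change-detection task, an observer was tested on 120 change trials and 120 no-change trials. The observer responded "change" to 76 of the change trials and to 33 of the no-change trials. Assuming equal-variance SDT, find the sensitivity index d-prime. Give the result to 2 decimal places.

H = 76/120 = 0.6333
FA = 33/120 = 0.2750
z(H) = z(0.6333) = 0.341
z(FA) = z(0.2750) = -0.598
d' = z(H) − z(FA) = 0.341 − (-0.598) = 0.939

d-prime = 0.94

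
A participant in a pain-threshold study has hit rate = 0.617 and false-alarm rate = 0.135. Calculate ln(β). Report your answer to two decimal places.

ln β = 0.56

Φ⁻¹(H) = Φ⁻¹(0.617) = 0.298
Φ⁻¹(FA) = Φ⁻¹(0.135) = -1.103
ln β = −½·[z(H)² − z(FA)²] = −0.5 × (0.089 − 1.217) = 0.564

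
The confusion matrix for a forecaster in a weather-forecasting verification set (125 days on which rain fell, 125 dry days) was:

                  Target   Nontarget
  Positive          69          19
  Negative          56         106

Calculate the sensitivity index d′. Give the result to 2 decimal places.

d′ = 1.16

H = 69/125 = 0.5520
FA = 19/125 = 0.1520
z(0.5520) = 0.131, z(0.1520) = -1.028
d' = z(H) − z(FA) = 0.131 − (-1.028) = 1.159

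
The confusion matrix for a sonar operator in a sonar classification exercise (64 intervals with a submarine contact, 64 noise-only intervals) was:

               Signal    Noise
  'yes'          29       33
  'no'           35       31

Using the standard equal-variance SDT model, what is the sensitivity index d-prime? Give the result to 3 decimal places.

d-prime = -0.157

H = 29/64 = 0.4531
FA = 33/64 = 0.5156
Φ⁻¹(0.4531) = -0.1178, Φ⁻¹(0.5156) = 0.0391
d' = z(H) − z(FA) = -0.1178 − 0.0391 = -0.1569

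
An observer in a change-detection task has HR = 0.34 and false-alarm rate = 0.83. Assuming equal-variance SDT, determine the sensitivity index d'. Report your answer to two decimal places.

d' = -1.37

z(H) = z(0.34) = -0.4125
z(FA) = z(0.83) = 0.9542
d' = z(H) − z(FA) = -0.4125 − 0.9542 = -1.3667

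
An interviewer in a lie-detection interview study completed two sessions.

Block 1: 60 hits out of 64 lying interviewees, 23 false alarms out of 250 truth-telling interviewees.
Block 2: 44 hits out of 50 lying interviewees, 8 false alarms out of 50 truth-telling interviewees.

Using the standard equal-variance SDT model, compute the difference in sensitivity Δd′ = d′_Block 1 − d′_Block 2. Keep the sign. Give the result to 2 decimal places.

Δd′ = 0.69

Block 1: z(0.9375) = 1.534, z(0.0920) = -1.329, d' = 2.863
Block 2: z(0.8800) = 1.175, z(0.1600) = -0.994, d' = 2.169
Δd' = d'_Block 1 − d'_Block 2 = 2.863 − 2.169 = 0.694
Block 1 has the higher sensitivity.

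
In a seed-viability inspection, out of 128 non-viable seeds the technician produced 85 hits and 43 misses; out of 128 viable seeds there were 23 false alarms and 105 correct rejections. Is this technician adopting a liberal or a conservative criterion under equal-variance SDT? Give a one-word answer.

conservative

z(H) = 0.424, z(FA) = -0.917
c = −½·(z(H) + z(FA)) = 0.2465
c > 0 → conservative criterion (biased toward responding “no”).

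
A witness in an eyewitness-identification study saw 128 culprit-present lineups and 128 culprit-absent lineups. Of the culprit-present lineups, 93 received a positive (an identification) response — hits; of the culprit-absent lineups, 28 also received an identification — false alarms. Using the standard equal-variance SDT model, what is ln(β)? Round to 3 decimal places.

H = 93/128 = 0.7266
FA = 28/128 = 0.2188
Φ⁻¹(H) = 0.6026
Φ⁻¹(FA) = -0.7763
ln β = −½·[z(H)² − z(FA)²] = −0.5 × (0.3631 − 0.6026) = 0.11975

ln β = 0.120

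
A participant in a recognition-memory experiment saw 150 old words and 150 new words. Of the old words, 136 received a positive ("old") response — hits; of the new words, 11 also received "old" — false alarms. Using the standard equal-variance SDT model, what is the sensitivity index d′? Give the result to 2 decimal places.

d′ = 2.77

H = 136/150 = 0.9067
FA = 11/150 = 0.0733
z(H) = 1.321
z(FA) = -1.452
d' = z(H) − z(FA) = 1.321 − (-1.452) = 2.773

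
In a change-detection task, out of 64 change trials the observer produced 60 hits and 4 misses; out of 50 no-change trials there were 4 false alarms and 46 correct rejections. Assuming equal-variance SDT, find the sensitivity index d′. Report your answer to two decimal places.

H = 60/64 = 0.9375
FA = 4/50 = 0.0800
Φ⁻¹(H) = 1.5341
Φ⁻¹(FA) = -1.4051
d' = z(H) − z(FA) = 1.5341 − (-1.4051) = 2.9392

d′ = 2.94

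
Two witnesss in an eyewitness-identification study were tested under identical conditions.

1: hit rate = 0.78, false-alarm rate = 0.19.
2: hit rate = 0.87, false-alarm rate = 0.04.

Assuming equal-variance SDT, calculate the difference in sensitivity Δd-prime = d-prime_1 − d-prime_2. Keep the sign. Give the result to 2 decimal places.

Δd-prime = -1.23

1: z(0.78) = 0.772, z(0.19) = -0.878, d' = 1.650
2: z(0.87) = 1.126, z(0.04) = -1.751, d' = 2.877
Δd' = d'_1 − d'_2 = 1.650 − 2.877 = -1.227
2 has the higher sensitivity.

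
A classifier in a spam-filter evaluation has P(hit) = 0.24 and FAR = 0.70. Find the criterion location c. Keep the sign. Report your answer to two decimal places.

z(H) = z(0.24) = -0.706
z(FA) = z(0.70) = 0.524
c = −½·[z(H) + z(FA)] = −0.5 × (-0.706 + 0.524) = 0.091
c > 0: the classifier has a conservative response bias.

c = 0.09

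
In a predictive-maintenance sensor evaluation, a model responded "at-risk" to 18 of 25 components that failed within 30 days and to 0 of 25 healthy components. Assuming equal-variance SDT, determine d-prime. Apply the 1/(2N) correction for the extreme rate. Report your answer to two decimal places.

d-prime = 2.64

The false-alarm rate is 0/25 = 0, so apply the 1/(2N) correction: FA → 1/(2·25) = 0.02000.
z(H) = z(0.72000) = 0.583
z(FA) = z(0.02000) = -2.054
d' = 0.583 − (-2.054) = 2.637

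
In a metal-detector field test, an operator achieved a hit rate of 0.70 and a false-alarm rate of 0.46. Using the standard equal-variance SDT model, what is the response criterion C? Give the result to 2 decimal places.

C = -0.21

z(0.70) = 0.5244, z(0.46) = -0.1004
c = −½·[z(H) + z(FA)] = −0.5 × (0.5244 + (-0.1004)) = -0.2120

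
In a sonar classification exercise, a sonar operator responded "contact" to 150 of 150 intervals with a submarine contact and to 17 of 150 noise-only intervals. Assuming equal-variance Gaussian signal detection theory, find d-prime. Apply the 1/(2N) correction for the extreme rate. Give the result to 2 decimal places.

The hit rate is 150/150 = 1, so apply the 1/(2N) correction: H → 1 − 1/(2·150) = 0.99667.
z(H) = z(0.99667) = 2.713
z(FA) = z(0.11333) = -1.209
d' = 2.713 − (-1.209) = 3.922

d-prime = 3.92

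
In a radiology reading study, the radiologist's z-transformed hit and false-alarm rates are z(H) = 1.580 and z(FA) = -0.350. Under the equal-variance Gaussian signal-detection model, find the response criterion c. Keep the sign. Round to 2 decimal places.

c = −½·[z(H) + z(FA)] = −½·(1.580 + (-0.350)) = -0.615

c = -0.62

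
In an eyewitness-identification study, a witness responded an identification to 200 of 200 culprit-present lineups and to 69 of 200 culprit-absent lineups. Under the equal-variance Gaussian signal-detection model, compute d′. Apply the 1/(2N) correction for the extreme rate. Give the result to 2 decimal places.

The hit rate is 200/200 = 1, so apply the 1/(2N) correction: H → 1 − 1/(2·200) = 0.99750.
z(H) = z(0.99750) = 2.807
z(FA) = z(0.34500) = -0.399
d' = 2.807 − (-0.399) = 3.206

d′ = 3.21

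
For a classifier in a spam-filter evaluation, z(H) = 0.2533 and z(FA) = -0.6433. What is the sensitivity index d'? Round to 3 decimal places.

d' = z(H) − z(FA) = 0.2533 − (-0.6433) = 0.8966

d' = 0.897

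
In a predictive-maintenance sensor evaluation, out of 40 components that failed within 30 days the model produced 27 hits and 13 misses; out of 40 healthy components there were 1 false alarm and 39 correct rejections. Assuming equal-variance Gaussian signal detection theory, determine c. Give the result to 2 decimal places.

H = 27/40 = 0.6750
FA = 1/40 = 0.0250
Φ⁻¹(H) = Φ⁻¹(0.6750) = 0.454
Φ⁻¹(FA) = Φ⁻¹(0.0250) = -1.960
c = −½·[z(H) + z(FA)] = −0.5 × (0.454 + (-1.960)) = 0.753

c = 0.75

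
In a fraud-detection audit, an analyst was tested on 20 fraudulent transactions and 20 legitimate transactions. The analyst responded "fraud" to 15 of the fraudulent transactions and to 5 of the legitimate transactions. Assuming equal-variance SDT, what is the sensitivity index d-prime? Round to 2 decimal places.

H = 15/20 = 0.7500
FA = 5/20 = 0.2500
z(H) = 0.6745
z(FA) = -0.6745
d' = z(H) − z(FA) = 0.6745 − (-0.6745) = 1.3490

d-prime = 1.35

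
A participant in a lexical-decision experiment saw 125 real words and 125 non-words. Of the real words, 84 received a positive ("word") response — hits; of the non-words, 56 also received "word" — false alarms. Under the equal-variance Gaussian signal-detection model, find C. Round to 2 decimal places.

C = -0.16

H = 84/125 = 0.6720
FA = 56/125 = 0.4480
z(H) = z(0.6720) = 0.4454
z(FA) = z(0.4480) = -0.1307
c = −½·[z(H) + z(FA)] = −0.5 × (0.4454 + (-0.1307)) = -0.15735
c < 0: the participant has a liberal response bias.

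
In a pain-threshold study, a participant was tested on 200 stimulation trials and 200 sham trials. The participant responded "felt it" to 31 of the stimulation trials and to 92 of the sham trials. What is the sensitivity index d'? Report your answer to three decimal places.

d' = -0.915

H = 31/200 = 0.1550
FA = 92/200 = 0.4600
z(H) = -1.0152
z(FA) = -0.1004
d' = z(H) − z(FA) = -1.0152 − (-0.1004) = -0.9148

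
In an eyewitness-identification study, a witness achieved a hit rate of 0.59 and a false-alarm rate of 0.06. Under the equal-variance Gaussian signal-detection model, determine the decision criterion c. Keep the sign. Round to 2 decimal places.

Φ⁻¹(H) = Φ⁻¹(0.59) = 0.2275
Φ⁻¹(FA) = Φ⁻¹(0.06) = -1.5548
c = −½·[z(H) + z(FA)] = −0.5 × (0.2275 + (-1.5548)) = 0.66365

c = 0.66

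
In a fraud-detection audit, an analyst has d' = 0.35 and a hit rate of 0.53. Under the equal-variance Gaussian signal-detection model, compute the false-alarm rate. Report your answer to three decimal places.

z(hit rate) = z(0.53) = 0.0753
z(FA) = z(H) − d' = 0.0753 − 0.35 = -0.2747
false-alarm rate = Φ(-0.2747) = 0.3918

false-alarm rate = 0.392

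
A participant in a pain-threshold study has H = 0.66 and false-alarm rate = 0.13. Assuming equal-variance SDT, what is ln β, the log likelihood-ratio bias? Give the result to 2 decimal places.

z(H) = z(0.66) = 0.412
z(FA) = z(0.13) = -1.126
ln β = −½·[z(H)² − z(FA)²] = −0.5 × (0.170 − 1.268) = 0.549

ln β = 0.55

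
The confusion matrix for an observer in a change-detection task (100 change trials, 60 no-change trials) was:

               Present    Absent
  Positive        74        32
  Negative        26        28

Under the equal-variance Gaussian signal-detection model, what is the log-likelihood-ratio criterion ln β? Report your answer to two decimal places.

H = 74/100 = 0.7400
FA = 32/60 = 0.5333
z(H) = z(0.7400) = 0.643
z(FA) = z(0.5333) = 0.084
ln β = −½·[z(H)² − z(FA)²] = −0.5 × (0.413 − 0.007) = -0.203

ln β = -0.20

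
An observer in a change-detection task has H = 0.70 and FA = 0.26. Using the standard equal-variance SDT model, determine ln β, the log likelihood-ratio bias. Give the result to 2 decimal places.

ln β = 0.07

z(0.70) = 0.524, z(0.26) = -0.643
ln β = −½·[z(H)² − z(FA)²] = −0.5 × (0.275 − 0.413) = 0.069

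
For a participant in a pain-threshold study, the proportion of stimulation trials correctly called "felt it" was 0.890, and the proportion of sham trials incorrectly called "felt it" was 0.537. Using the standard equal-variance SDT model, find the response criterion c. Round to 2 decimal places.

z(H) = z(0.890) = 1.227
z(FA) = z(0.537) = 0.093
c = −½·[z(H) + z(FA)] = −0.5 × (1.227 + 0.093) = -0.660

c = -0.66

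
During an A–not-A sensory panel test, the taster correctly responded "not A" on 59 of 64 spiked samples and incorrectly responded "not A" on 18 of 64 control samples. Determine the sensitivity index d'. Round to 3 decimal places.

d' = 1.997

H = 59/64 = 0.9219
FA = 18/64 = 0.2812
z(0.9219) = 1.4180, z(0.2812) = -0.5793
d' = z(H) − z(FA) = 1.4180 − (-0.5793) = 1.9973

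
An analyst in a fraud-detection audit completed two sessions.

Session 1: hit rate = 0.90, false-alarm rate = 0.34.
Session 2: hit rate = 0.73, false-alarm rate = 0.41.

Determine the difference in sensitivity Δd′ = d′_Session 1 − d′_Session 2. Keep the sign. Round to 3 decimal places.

Session 1: z(0.90) = 1.2816, z(0.34) = -0.4125, d' = 1.6941
Session 2: z(0.73) = 0.6128, z(0.41) = -0.2275, d' = 0.8403
Δd' = d'_Session 1 − d'_Session 2 = 1.6941 − 0.8403 = 0.8538
Session 1 has the higher sensitivity.

Δd′ = 0.854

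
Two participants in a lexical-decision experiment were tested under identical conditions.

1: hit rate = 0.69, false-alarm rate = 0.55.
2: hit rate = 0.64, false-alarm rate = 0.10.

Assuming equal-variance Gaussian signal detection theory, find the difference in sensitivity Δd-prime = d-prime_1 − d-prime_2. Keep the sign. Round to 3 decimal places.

Δd-prime = -1.270

1: z(0.69) = 0.4959, z(0.55) = 0.1257, d' = 0.3702
2: z(0.64) = 0.3585, z(0.10) = -1.2816, d' = 1.6401
Δd' = d'_1 − d'_2 = 0.3702 − 1.6401 = -1.2699
2 has the higher sensitivity.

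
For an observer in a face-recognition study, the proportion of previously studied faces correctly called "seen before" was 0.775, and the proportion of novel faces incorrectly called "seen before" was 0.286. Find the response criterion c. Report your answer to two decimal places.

Φ⁻¹(0.775) = 0.755, Φ⁻¹(0.286) = -0.565
c = −½·[z(H) + z(FA)] = −0.5 × (0.755 + (-0.565)) = -0.095
c < 0: the observer has a liberal response bias.

c = -0.10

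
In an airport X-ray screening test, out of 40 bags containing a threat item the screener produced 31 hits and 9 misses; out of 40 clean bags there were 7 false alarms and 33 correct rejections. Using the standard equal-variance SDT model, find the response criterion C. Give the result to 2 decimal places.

C = 0.09

H = 31/40 = 0.7750
FA = 7/40 = 0.1750
Φ⁻¹(H) = Φ⁻¹(0.7750) = 0.7554
Φ⁻¹(FA) = Φ⁻¹(0.1750) = -0.9346
c = −½·[z(H) + z(FA)] = −0.5 × (0.7554 + (-0.9346)) = 0.0896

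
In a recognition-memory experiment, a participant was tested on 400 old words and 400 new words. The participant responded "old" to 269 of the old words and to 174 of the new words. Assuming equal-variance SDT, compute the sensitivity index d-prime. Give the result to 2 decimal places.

d-prime = 0.61

H = 269/400 = 0.6725
FA = 174/400 = 0.4350
Φ⁻¹(H) = 0.4468
Φ⁻¹(FA) = -0.1637
d' = z(H) − z(FA) = 0.4468 − (-0.1637) = 0.6105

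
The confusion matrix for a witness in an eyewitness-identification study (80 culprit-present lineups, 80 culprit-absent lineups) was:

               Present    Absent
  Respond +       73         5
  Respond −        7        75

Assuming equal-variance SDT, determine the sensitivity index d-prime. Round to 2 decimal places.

d-prime = 2.89

H = 73/80 = 0.9125
FA = 5/80 = 0.0625
z(H) = 1.356
z(FA) = -1.534
d' = z(H) − z(FA) = 1.356 − (-1.534) = 2.890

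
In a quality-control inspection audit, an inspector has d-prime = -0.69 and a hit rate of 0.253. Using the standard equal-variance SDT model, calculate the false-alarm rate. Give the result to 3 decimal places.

false-alarm rate = 0.510

z(hit rate) = z(0.253) = -0.6651
z(FA) = z(H) − d' = -0.6651 − (-0.69) = 0.0249
false-alarm rate = Φ(0.0249) = 0.5099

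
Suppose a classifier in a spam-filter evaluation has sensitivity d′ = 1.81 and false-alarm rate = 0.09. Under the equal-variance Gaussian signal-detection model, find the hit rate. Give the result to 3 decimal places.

hit rate = 0.681

z(false-alarm rate) = z(0.09) = -1.3408
z(H) = z(FA) + d' = -1.3408 + 1.81 = 0.4692
hit rate = Φ(0.4692) = 0.6805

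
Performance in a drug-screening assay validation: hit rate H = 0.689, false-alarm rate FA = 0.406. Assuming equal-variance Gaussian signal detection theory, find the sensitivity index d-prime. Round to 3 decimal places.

d-prime = 0.731

z(H) = z(0.689) = 0.4930
z(FA) = z(0.406) = -0.2378
d' = z(H) − z(FA) = 0.4930 − (-0.2378) = 0.7308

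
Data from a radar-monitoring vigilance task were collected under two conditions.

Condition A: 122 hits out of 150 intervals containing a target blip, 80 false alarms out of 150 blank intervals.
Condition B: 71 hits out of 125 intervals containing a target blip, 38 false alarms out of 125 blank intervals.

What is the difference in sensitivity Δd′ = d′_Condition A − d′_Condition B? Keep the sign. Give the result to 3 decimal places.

Condition A: z(0.8133) = 0.8901, z(0.5333) = 0.0836, d' = 0.8065
Condition B: z(0.5680) = 0.1713, z(0.3040) = -0.5129, d' = 0.6842
Δd' = d'_Condition A − d'_Condition B = 0.8065 − 0.6842 = 0.1223
Condition A has the higher sensitivity.

Δd′ = 0.122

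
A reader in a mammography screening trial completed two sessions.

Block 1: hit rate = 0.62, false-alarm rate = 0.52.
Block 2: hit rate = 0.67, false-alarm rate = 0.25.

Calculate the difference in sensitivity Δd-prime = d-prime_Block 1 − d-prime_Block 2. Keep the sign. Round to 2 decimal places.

Δd-prime = -0.86

Block 1: z(0.62) = 0.305, z(0.52) = 0.050, d' = 0.255
Block 2: z(0.67) = 0.440, z(0.25) = -0.674, d' = 1.114
Δd' = d'_Block 1 − d'_Block 2 = 0.255 − 1.114 = -0.859
Block 2 has the higher sensitivity.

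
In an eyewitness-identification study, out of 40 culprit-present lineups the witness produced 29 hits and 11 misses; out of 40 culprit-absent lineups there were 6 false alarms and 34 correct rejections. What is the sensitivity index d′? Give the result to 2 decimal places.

d′ = 1.63

H = 29/40 = 0.7250
FA = 6/40 = 0.1500
z(H) = 0.598
z(FA) = -1.036
d' = z(H) − z(FA) = 0.598 − (-1.036) = 1.634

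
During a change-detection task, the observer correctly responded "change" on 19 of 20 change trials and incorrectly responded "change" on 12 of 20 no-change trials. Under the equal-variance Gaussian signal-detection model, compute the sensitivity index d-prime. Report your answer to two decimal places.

H = 19/20 = 0.9500
FA = 12/20 = 0.6000
z(H) = 1.645
z(FA) = 0.253
d' = z(H) − z(FA) = 1.645 − 0.253 = 1.392

d-prime = 1.39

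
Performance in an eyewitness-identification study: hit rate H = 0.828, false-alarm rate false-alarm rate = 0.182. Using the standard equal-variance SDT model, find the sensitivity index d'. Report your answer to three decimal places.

d' = 1.854

z(0.828) = 0.9463, z(0.182) = -0.9078
d' = z(H) − z(FA) = 0.9463 − (-0.9078) = 1.8541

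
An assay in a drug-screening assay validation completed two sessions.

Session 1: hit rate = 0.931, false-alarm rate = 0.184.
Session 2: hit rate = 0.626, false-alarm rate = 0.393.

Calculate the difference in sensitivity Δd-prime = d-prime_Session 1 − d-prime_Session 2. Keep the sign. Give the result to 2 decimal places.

Δd-prime = 1.79

Session 1: z(0.931) = 1.483, z(0.184) = -0.900, d' = 2.383
Session 2: z(0.626) = 0.321, z(0.393) = -0.272, d' = 0.593
Δd' = d'_Session 1 − d'_Session 2 = 2.383 − 0.593 = 1.790
Session 1 has the higher sensitivity.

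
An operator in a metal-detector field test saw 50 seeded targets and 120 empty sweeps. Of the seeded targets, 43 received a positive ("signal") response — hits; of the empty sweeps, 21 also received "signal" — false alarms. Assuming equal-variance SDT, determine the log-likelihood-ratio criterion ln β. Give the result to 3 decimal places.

H = 43/50 = 0.8600
FA = 21/120 = 0.1750
Φ⁻¹(H) = 1.0803
Φ⁻¹(FA) = -0.9346
ln β = −½·[z(H)² − z(FA)²] = −0.5 × (1.1670 − 0.8735) = -0.14675

ln β = -0.147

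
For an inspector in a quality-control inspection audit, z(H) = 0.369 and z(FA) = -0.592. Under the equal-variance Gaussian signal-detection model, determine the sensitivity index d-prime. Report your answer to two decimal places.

d' = z(H) − z(FA) = 0.369 − (-0.592) = 0.961

d-prime = 0.96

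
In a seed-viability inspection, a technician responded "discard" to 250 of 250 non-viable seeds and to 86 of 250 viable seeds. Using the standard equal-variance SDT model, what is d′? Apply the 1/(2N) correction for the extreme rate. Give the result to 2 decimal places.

d′ = 3.28

The hit rate is 250/250 = 1, so apply the 1/(2N) correction: H → 1 − 1/(2·250) = 0.99800.
z(H) = z(0.99800) = 2.878
z(FA) = z(0.34400) = -0.402
d' = 2.878 − (-0.402) = 3.280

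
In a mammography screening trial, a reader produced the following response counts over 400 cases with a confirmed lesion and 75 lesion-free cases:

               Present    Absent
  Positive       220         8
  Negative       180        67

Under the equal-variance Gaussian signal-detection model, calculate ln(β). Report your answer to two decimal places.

ln β = 0.77

H = 220/400 = 0.5500
FA = 8/75 = 0.1067
z(H) = z(0.5500) = 0.126
z(FA) = z(0.1067) = -1.244
ln β = −½·[z(H)² − z(FA)²] = −0.5 × (0.016 − 1.548) = 0.766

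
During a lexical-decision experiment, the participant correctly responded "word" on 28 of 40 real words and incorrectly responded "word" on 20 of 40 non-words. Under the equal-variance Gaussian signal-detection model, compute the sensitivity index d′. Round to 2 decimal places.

d′ = 0.52

H = 28/40 = 0.7000
FA = 20/40 = 0.5000
z(0.7000) = 0.524, z(0.5000) = 0.000
d' = z(H) − z(FA) = 0.524 − 0.000 = 0.524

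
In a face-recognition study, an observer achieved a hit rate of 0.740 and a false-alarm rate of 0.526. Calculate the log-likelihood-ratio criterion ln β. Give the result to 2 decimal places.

z(0.740) = 0.643, z(0.526) = 0.065
ln β = −½·[z(H)² − z(FA)²] = −0.5 × (0.413 − 0.004) = -0.2045

ln β = -0.20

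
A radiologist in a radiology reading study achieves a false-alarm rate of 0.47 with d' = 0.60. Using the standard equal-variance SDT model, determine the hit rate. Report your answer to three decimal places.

hit rate = 0.700

z(false-alarm rate) = z(0.47) = -0.0753
z(H) = z(FA) + d' = -0.0753 + 0.60 = 0.5247
hit rate = Φ(0.5247) = 0.7001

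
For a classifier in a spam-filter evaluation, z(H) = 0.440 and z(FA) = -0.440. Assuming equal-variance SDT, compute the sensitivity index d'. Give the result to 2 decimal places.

d' = 0.88

d' = z(H) − z(FA) = 0.440 − (-0.440) = 0.880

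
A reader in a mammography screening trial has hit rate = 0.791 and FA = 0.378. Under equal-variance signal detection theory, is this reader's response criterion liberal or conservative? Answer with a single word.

liberal

z(H) = 0.810, z(FA) = -0.311
c = −½·(z(H) + z(FA)) = -0.2495
c < 0 → liberal criterion (biased toward responding “yes”).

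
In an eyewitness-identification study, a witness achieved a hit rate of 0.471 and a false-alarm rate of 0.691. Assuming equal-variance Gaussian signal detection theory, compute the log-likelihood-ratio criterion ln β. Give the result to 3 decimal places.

z(H) = -0.0728
z(FA) = 0.4987
ln β = −½·[z(H)² − z(FA)²] = −0.5 × (0.0053 − 0.2487) = 0.1217

ln β = 0.122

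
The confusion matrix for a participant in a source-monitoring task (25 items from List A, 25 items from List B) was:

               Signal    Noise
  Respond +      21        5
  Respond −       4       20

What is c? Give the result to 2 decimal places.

c = -0.08

H = 21/25 = 0.8400
FA = 5/25 = 0.2000
z(H) = 0.9945
z(FA) = -0.8416
c = −½·[z(H) + z(FA)] = −0.5 × (0.9945 + (-0.8416)) = -0.07645
c < 0: the participant has a liberal response bias.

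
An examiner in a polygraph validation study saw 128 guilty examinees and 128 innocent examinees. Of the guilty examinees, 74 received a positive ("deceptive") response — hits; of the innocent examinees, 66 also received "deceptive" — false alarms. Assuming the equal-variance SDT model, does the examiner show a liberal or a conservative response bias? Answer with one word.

liberal

z(H) = 0.197, z(FA) = 0.039
c = −½·(z(H) + z(FA)) = -0.118
c < 0 → liberal criterion (biased toward responding “yes”).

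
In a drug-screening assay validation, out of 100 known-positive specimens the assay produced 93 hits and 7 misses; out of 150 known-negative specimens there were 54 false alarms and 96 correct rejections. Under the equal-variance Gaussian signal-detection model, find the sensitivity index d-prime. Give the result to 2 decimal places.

d-prime = 1.83

H = 93/100 = 0.9300
FA = 54/150 = 0.3600
z(H) = z(0.9300) = 1.476
z(FA) = z(0.3600) = -0.358
d' = z(H) − z(FA) = 1.476 − (-0.358) = 1.834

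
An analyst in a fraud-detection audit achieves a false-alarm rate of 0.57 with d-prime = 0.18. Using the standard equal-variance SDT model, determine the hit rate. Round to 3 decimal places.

z(false-alarm rate) = z(0.57) = 0.1764
z(H) = z(FA) + d' = 0.1764 + 0.18 = 0.3564
hit rate = Φ(0.3564) = 0.6392

hit rate = 0.639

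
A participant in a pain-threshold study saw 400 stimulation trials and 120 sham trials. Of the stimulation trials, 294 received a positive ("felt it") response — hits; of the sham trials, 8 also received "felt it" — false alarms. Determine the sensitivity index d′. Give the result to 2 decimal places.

d′ = 2.13

H = 294/400 = 0.7350
FA = 8/120 = 0.0667
Φ⁻¹(H) = 0.6280
Φ⁻¹(FA) = -1.5008
d' = z(H) − z(FA) = 0.6280 − (-1.5008) = 2.1288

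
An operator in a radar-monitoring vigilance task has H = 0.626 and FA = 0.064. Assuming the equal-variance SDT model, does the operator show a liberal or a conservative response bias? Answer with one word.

conservative

z(H) = 0.321, z(FA) = -1.522
c = −½·(z(H) + z(FA)) = 0.6005
c > 0 → conservative criterion (biased toward responding “no”).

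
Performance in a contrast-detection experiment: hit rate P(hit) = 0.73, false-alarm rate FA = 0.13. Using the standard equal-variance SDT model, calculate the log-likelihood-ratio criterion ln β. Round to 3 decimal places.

z(H) = 0.6128
z(FA) = -1.1264
ln β = −½·[z(H)² − z(FA)²] = −0.5 × (0.3755 − 1.2688) = 0.44665

ln β = 0.447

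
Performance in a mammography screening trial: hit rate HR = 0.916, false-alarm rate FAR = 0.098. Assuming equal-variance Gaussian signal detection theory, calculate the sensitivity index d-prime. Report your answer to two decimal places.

d-prime = 2.67

z(H) = 1.3787
z(FA) = -1.2930
d' = z(H) − z(FA) = 1.3787 − (-1.2930) = 2.6717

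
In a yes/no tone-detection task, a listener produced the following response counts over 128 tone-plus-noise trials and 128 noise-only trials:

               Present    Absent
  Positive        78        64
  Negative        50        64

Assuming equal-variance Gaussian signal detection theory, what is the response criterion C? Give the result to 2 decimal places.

C = -0.14

H = 78/128 = 0.6094
FA = 64/128 = 0.5000
z(H) = 0.278
z(FA) = 0.000
c = −½·[z(H) + z(FA)] = −0.5 × (0.278 + 0.000) = -0.139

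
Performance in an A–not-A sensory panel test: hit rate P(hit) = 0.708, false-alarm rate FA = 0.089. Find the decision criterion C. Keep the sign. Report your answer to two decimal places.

z(H) = z(0.708) = 0.5476
z(FA) = z(0.089) = -1.3469
c = −½·[z(H) + z(FA)] = −0.5 × (0.5476 + (-1.3469)) = 0.39965

C = 0.40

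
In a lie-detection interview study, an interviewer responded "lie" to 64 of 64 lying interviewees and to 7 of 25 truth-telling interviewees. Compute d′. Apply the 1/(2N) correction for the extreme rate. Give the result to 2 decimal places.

d′ = 3.00

The hit rate is 64/64 = 1, so apply the 1/(2N) correction: H → 1 − 1/(2·64) = 0.99219.
z(H) = z(0.99219) = 2.418
z(FA) = z(0.28000) = -0.583
d' = 2.418 − (-0.583) = 3.001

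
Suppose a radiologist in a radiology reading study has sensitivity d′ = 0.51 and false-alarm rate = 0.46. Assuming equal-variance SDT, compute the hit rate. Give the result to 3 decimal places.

z(false-alarm rate) = z(0.46) = -0.1004
z(H) = z(FA) + d' = -0.1004 + 0.51 = 0.4096
hit rate = Φ(0.4096) = 0.6590

hit rate = 0.659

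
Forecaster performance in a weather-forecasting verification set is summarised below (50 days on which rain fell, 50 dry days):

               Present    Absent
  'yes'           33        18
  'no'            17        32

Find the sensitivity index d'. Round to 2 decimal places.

H = 33/50 = 0.6600
FA = 18/50 = 0.3600
Φ⁻¹(H) = Φ⁻¹(0.6600) = 0.412
Φ⁻¹(FA) = Φ⁻¹(0.3600) = -0.358
d' = z(H) − z(FA) = 0.412 − (-0.358) = 0.770

d' = 0.77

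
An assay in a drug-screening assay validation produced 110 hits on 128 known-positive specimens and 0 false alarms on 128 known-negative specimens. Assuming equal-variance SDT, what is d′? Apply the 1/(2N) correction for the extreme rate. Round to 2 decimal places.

The false-alarm rate is 0/128 = 0, so apply the 1/(2N) correction: FA → 1/(2·128) = 0.00391.
z(H) = z(0.85938) = 1.078
z(FA) = z(0.00391) = -2.660
d' = 1.078 − (-2.660) = 3.738

d′ = 3.74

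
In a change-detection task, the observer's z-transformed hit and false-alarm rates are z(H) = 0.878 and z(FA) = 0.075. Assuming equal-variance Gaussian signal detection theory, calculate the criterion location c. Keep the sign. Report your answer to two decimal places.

c = −½·[z(H) + z(FA)] = −½·(0.878 + 0.075) = -0.4765

c = -0.48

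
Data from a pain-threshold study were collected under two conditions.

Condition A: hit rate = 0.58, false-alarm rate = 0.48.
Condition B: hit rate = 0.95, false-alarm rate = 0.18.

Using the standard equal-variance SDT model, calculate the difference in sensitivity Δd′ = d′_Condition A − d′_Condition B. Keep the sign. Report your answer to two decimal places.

Δd′ = -2.31

Condition A: z(0.58) = 0.202, z(0.48) = -0.050, d' = 0.252
Condition B: z(0.95) = 1.645, z(0.18) = -0.915, d' = 2.560
Δd' = d'_Condition A − d'_Condition B = 0.252 − 2.560 = -2.308
Condition B has the higher sensitivity.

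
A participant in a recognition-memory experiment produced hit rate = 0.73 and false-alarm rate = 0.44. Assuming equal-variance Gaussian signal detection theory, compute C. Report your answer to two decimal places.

C = -0.23

z(0.73) = 0.6128, z(0.44) = -0.1510
c = −½·[z(H) + z(FA)] = −0.5 × (0.6128 + (-0.1510)) = -0.2309
c < 0: the participant has a liberal response bias.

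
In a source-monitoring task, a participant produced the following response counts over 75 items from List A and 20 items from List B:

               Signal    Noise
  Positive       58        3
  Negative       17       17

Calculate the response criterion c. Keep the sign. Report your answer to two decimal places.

c = 0.14

H = 58/75 = 0.7733
FA = 3/20 = 0.1500
z(H) = z(0.7733) = 0.7498
z(FA) = z(0.1500) = -1.0364
c = −½·[z(H) + z(FA)] = −0.5 × (0.7498 + (-1.0364)) = 0.1433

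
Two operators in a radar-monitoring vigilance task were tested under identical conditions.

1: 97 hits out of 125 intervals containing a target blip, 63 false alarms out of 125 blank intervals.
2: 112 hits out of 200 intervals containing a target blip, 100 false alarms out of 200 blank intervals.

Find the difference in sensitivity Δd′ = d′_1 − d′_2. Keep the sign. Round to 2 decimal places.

1: z(0.7760) = 0.759, z(0.5040) = 0.010, d' = 0.749
2: z(0.5600) = 0.151, z(0.5000) = 0.000, d' = 0.151
Δd' = d'_1 − d'_2 = 0.749 − 0.151 = 0.598
1 has the higher sensitivity.

Δd′ = 0.60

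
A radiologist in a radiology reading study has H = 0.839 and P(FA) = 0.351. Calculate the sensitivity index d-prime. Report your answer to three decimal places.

z(0.839) = 0.9904, z(0.351) = -0.3826
d' = z(H) − z(FA) = 0.9904 − (-0.3826) = 1.3730

d-prime = 1.373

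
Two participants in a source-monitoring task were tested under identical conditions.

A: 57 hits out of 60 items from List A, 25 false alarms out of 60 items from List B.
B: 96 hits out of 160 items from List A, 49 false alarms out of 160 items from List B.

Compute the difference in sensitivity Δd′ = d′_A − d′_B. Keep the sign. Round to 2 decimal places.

Δd′ = 1.10

A: z(0.9500) = 1.645, z(0.4167) = -0.210, d' = 1.855
B: z(0.6000) = 0.253, z(0.3063) = -0.506, d' = 0.759
Δd' = d'_A − d'_B = 1.855 − 0.759 = 1.096
A has the higher sensitivity.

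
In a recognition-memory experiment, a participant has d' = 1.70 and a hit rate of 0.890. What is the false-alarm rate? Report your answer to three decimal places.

z(hit rate) = z(0.890) = 1.2265
z(FA) = z(H) − d' = 1.2265 − 1.70 = -0.4735
false-alarm rate = Φ(-0.4735) = 0.3179

false-alarm rate = 0.318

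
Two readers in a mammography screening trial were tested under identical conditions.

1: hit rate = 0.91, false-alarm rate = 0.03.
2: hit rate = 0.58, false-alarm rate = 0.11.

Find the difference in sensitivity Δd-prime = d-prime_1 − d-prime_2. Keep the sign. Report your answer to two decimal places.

1: z(0.91) = 1.341, z(0.03) = -1.881, d' = 3.222
2: z(0.58) = 0.202, z(0.11) = -1.227, d' = 1.429
Δd' = d'_1 − d'_2 = 3.222 − 1.429 = 1.793
1 has the higher sensitivity.

Δd-prime = 1.79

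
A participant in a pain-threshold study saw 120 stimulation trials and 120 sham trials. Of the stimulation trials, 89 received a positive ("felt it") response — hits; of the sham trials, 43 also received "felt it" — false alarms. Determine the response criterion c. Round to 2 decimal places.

H = 89/120 = 0.7417
FA = 43/120 = 0.3583
Φ⁻¹(H) = Φ⁻¹(0.7417) = 0.6486
Φ⁻¹(FA) = Φ⁻¹(0.3583) = -0.3630
c = −½·[z(H) + z(FA)] = −0.5 × (0.6486 + (-0.3630)) = -0.1428

c = -0.14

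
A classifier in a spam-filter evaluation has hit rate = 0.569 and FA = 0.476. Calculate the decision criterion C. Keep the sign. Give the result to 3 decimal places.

C = -0.057

z(H) = z(0.569) = 0.1738
z(FA) = z(0.476) = -0.0602
c = −½·[z(H) + z(FA)] = −0.5 × (0.1738 + (-0.0602)) = -0.0568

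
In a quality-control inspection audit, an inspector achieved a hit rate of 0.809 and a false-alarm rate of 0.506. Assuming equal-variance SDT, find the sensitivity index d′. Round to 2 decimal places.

z(H) = z(0.809) = 0.874
z(FA) = z(0.506) = 0.015
d' = z(H) − z(FA) = 0.874 − 0.015 = 0.859

d′ = 0.86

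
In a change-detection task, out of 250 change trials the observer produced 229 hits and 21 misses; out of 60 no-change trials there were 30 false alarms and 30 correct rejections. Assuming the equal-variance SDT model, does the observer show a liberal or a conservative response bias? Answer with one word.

z(H) = 1.379, z(FA) = 0.000
c = −½·(z(H) + z(FA)) = -0.6895
c < 0 → liberal criterion (biased toward responding “yes”).

liberal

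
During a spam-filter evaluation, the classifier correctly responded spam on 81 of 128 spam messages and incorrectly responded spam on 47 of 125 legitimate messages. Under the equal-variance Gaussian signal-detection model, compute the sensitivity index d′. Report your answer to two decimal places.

d′ = 0.66

H = 81/128 = 0.6328
FA = 47/125 = 0.3760
z(0.6328) = 0.3393, z(0.3760) = -0.3160
d' = z(H) − z(FA) = 0.3393 − (-0.3160) = 0.6553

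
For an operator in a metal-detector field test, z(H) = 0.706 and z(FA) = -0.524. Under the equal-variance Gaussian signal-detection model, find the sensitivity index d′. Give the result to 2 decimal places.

d' = z(H) − z(FA) = 0.706 − (-0.524) = 1.230

d′ = 1.23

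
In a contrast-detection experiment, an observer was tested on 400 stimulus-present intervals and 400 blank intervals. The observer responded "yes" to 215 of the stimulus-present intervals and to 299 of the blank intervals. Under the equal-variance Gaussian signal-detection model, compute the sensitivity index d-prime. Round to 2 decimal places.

d-prime = -0.57

H = 215/400 = 0.5375
FA = 299/400 = 0.7475
Φ⁻¹(H) = Φ⁻¹(0.5375) = 0.0941
Φ⁻¹(FA) = Φ⁻¹(0.7475) = 0.6666
d' = z(H) − z(FA) = 0.0941 − 0.6666 = -0.5725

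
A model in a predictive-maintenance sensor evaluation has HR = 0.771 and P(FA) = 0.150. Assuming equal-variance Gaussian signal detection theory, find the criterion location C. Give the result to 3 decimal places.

C = 0.147

z(H) = z(0.771) = 0.7421
z(FA) = z(0.150) = -1.0364
c = −½·[z(H) + z(FA)] = −0.5 × (0.7421 + (-1.0364)) = 0.14715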